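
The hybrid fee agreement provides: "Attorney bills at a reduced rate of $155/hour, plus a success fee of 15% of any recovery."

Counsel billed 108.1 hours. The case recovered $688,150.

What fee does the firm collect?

Hourly: 108.1 × $155 = $16,755.50
Success fee: 15% of $688,150 = $103,222.50
Total: $16,755.50 + $103,222.50 = $119,978.00

$119,978.00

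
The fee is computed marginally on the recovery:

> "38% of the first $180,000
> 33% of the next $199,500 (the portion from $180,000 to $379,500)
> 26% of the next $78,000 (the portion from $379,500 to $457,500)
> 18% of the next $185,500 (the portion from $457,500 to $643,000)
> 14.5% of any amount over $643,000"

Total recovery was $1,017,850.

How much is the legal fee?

$242,258.25

First $180,000 at 38% = $68,400.00
Next $199,500 at 33% = $65,835.00
Next $78,000 at 26% = $20,280.00
Next $185,500 at 18% = $33,390.00
Remaining $374,850 at 14.5% = $54,353.25
Fee: $68,400.00 + $65,835.00 + $20,280.00 + $33,390.00 + $54,353.25 = $242,258.25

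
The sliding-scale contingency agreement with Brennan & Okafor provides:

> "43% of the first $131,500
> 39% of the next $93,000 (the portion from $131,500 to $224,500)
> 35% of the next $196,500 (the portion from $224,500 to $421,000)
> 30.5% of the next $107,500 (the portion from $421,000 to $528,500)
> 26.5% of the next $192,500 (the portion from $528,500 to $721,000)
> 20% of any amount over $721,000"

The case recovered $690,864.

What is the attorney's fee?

$237,403.96

First $131,500 at 43% = $56,545.00
Next $93,000 at 39% = $36,270.00
Next $196,500 at 35% = $68,775.00
Next $107,500 at 30.5% = $32,787.50
Remaining $162,364 at 26.5% = $43,026.46
Fee: $56,545.00 + $36,270.00 + $68,775.00 + $32,787.50 + $43,026.46 = $237,403.96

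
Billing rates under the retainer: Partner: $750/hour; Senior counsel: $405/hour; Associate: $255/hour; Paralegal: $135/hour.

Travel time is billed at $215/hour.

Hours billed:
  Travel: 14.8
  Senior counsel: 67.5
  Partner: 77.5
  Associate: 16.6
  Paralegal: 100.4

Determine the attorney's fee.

Partner: 77.5 × $750 = $58,125.00
Senior counsel: 67.5 × $405 = $27,337.50
Associate: 16.6 × $255 = $4,233.00
Paralegal: 100.4 × $135 = $13,554.00
Subtotal: $58,125.00 + $27,337.50 + $4,233.00 + $13,554.00 = $103,249.50
Travel: 14.8 × $215 = $3,182.00
Total: $103,249.50 + $3,182.00 = $106,431.50

$106,431.50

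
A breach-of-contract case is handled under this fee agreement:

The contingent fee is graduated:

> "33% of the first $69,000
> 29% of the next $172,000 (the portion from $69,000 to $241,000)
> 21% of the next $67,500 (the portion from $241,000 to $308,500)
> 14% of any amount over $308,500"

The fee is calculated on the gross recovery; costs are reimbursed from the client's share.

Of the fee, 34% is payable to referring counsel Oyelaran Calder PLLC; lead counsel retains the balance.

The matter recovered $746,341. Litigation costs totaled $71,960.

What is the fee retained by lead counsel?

Fee base is the gross recovery, $746,341; costs are reimbursed separately.
First $69,000 at 33% = $22,770.00
Next $172,000 at 29% = $49,880.00
Next $67,500 at 21% = $14,175.00
Remaining $437,841 at 14% = $61,297.74
Fee: $22,770.00 + $49,880.00 + $14,175.00 + $61,297.74 = $148,122.74
Referral share: 34% of $148,122.74 = $50,361.73; lead counsel retains $148,122.74 − $50,361.73 = $97,761.01.

$97,761.01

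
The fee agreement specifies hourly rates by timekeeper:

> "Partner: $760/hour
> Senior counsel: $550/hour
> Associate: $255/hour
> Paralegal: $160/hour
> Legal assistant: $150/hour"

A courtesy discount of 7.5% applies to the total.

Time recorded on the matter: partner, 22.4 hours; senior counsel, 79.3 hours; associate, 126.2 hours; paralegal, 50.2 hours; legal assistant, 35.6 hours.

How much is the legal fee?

Partner: 22.4 × $760 = $17,024.00
Senior counsel: 79.3 × $550 = $43,615.00
Associate: 126.2 × $255 = $32,181.00
Paralegal: 50.2 × $160 = $8,032.00
Legal assistant: 35.6 × $150 = $5,340.00
Subtotal: $106,192.00
Less 7.5% discount: −$7,964.40
Total: $106,192.00 − $7,964.40 = $98,227.60

$98,227.60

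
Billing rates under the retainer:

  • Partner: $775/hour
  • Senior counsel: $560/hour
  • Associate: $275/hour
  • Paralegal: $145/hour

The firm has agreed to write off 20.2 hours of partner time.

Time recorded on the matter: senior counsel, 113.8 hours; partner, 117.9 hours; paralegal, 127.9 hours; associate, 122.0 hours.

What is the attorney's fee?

$191,541.00

Partner: 117.9 × $775 = $91,372.50
Senior counsel: 113.8 × $560 = $63,728.00
Associate: 122.0 × $275 = $33,550.00
Paralegal: 127.9 × $145 = $18,545.50
Subtotal: $207,196.00
Write-off: 20.2 × $775 = $15,655.00
Total: $207,196.00 − $15,655.00 = $191,541.00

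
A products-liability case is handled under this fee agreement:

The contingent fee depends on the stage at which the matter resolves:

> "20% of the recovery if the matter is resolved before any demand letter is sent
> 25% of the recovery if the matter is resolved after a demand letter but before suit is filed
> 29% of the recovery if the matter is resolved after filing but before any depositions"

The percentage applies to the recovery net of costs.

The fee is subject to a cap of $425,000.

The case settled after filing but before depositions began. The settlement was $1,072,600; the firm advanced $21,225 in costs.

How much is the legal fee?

$304,898.75

Fee base (net of costs): $1,072,600 − $21,225 = $1,051,375
The matter settled after filing but before depositions began, so the 29% rate applies.
$1,051,375 × 29% = $304,898.75
$304,898.75 is under the $425,000 cap.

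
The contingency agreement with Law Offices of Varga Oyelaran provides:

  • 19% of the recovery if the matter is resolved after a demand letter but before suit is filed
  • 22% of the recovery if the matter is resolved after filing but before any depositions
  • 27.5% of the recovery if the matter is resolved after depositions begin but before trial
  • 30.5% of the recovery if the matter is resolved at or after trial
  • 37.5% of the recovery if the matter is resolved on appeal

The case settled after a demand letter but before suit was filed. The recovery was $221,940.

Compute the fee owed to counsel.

$42,168.60

The matter settled after a demand letter but before suit was filed, so the 19% rate applies.
$221,940 × 19% = $42,168.60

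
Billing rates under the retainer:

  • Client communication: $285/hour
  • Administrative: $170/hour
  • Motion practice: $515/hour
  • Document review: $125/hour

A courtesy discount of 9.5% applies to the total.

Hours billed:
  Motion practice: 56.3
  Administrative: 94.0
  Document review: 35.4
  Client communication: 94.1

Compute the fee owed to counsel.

Client communication: 94.1 × $285 = $26,818.50
Administrative: 94.0 × $170 = $15,980.00
Motion practice: 56.3 × $515 = $28,994.50
Document review: 35.4 × $125 = $4,425.00
Subtotal: $76,218.00
Less 9.5% discount: −$7,240.71
Total: $76,218.00 − $7,240.71 = $68,977.29

$68,977.29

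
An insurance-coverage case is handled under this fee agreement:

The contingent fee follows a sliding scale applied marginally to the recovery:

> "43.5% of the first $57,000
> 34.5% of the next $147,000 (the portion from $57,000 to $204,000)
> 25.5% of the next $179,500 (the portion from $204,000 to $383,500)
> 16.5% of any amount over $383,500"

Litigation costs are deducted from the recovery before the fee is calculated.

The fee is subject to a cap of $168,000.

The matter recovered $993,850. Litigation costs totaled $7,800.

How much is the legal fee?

Fee base (net of costs): $993,850 − $7,800 = $986,050
First $57,000 at 43.5% = $24,795.00
Next $147,000 at 34.5% = $50,715.00
Next $179,500 at 25.5% = $45,772.50
Remaining $602,550 at 16.5% = $99,420.75
Fee: $24,795.00 + $50,715.00 + $45,772.50 + $99,420.75 = $220,703.25
$220,703.25 exceeds the $168,000 cap, so the fee is capped at $168,000.00.

$168,000.00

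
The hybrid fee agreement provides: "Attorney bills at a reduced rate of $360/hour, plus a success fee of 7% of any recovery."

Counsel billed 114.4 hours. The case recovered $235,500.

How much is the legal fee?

$57,669.00

Hourly: 114.4 × $360 = $41,184.00
Success fee: 7% of $235,500 = $16,485.00
Total: $41,184.00 + $16,485.00 = $57,669.00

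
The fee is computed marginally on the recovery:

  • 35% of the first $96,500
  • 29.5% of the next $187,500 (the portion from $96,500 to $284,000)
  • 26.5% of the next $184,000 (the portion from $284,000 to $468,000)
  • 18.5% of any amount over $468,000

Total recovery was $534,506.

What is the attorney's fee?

$150,151.11

First $96,500 at 35% = $33,775.00
Next $187,500 at 29.5% = $55,312.50
Next $184,000 at 26.5% = $48,760.00
Remaining $66,506 at 18.5% = $12,303.61
Fee: $33,775.00 + $55,312.50 + $48,760.00 + $12,303.61 = $150,151.11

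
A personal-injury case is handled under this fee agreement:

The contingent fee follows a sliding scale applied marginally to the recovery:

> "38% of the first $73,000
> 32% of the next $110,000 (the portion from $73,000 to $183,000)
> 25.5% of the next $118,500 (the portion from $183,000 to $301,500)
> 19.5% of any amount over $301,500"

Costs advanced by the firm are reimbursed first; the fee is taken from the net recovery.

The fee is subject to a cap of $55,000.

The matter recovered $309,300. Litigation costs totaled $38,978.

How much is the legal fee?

$55,000.00

Fee base (net of costs): $309,300 − $38,978 = $270,322
First $73,000 at 38% = $27,740.00
Next $110,000 at 32% = $35,200.00
Remaining $87,322 at 25.5% = $22,267.11
Fee: $27,740.00 + $35,200.00 + $22,267.11 = $85,207.11
$85,207.11 exceeds the $55,000 cap, so the fee is capped at $55,000.00.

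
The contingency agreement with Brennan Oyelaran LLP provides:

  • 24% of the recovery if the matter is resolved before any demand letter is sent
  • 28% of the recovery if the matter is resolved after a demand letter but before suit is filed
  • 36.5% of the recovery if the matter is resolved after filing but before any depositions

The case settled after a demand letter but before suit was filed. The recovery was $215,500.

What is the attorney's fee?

The matter settled after a demand letter but before suit was filed, so the 28% rate applies.
$215,500 × 28% = $60,340.00

$60,340.00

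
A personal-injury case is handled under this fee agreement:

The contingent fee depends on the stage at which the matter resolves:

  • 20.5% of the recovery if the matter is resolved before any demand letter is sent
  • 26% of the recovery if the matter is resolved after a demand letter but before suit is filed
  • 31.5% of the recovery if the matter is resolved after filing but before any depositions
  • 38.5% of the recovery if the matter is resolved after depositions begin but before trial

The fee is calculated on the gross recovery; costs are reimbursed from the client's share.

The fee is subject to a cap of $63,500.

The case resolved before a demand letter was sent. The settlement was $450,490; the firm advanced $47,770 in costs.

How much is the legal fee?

Fee base is the gross recovery, $450,490; costs are reimbursed separately.
The matter resolved before a demand letter was sent, so the 20.5% rate applies.
$450,490 × 20.5% = $92,350.45
$92,350.45 exceeds the $63,500 cap, so the fee is capped at $63,500.00.

$63,500.00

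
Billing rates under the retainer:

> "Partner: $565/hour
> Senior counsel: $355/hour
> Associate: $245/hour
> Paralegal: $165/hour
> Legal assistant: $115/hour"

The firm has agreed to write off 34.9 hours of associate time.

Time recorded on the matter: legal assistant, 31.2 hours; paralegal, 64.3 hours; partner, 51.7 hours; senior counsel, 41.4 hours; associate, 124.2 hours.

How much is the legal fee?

Partner: 51.7 × $565 = $29,210.50
Senior counsel: 41.4 × $355 = $14,697.00
Associate: 124.2 × $245 = $30,429.00
Paralegal: 64.3 × $165 = $10,609.50
Legal assistant: 31.2 × $115 = $3,588.00
Subtotal: $88,534.00
Write-off: 34.9 × $245 = $8,550.50
Total: $88,534.00 − $8,550.50 = $79,983.50

$79,983.50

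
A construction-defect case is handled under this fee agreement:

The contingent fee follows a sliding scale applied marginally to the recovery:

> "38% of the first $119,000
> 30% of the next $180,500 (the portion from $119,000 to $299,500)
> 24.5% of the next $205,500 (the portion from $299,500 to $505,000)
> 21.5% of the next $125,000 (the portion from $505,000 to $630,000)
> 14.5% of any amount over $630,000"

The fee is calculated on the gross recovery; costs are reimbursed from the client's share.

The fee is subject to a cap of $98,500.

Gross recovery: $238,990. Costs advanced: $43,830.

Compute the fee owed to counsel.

Fee base is the gross recovery, $238,990; costs are reimbursed separately.
First $119,000 at 38% = $45,220.00
Remaining $119,990 at 30% = $35,997.00
Fee: $45,220.00 + $35,997.00 = $81,217.00
$81,217.00 is under the $98,500 cap.

$81,217.00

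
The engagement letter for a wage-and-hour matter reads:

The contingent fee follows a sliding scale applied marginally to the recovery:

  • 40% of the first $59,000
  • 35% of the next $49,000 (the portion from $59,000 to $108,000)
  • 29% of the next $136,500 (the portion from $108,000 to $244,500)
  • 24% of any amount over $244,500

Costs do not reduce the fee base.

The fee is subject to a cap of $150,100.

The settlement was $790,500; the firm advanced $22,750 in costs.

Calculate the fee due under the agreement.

$150,100.00

Fee base is the gross recovery, $790,500; costs are reimbursed separately.
First $59,000 at 40% = $23,600.00
Next $49,000 at 35% = $17,150.00
Next $136,500 at 29% = $39,585.00
Remaining $546,000 at 24% = $131,040.00
Fee: $23,600.00 + $17,150.00 + $39,585.00 + $131,040.00 = $211,375.00
$211,375.00 exceeds the $150,100 cap, so the fee is capped at $150,100.00.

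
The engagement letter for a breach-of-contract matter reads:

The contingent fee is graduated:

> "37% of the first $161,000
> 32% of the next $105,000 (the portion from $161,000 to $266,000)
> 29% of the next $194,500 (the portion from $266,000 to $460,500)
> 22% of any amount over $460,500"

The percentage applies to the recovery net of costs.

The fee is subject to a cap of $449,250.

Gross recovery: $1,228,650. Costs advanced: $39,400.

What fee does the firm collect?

$309,900.00

Fee base (net of costs): $1,228,650 − $39,400 = $1,189,250
First $161,000 at 37% = $59,570.00
Next $105,000 at 32% = $33,600.00
Next $194,500 at 29% = $56,405.00
Remaining $728,750 at 22% = $160,325.00
Fee: $59,570.00 + $33,600.00 + $56,405.00 + $160,325.00 = $309,900.00
$309,900.00 is under the $449,250 cap.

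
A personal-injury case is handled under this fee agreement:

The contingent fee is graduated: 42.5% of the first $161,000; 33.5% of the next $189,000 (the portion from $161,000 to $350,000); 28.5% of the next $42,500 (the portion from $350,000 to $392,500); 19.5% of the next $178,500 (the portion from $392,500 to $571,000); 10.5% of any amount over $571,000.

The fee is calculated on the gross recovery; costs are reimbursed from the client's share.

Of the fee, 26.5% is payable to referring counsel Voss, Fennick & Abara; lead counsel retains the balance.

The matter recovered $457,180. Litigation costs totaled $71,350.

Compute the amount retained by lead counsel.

$115,001.85

Fee base is the gross recovery, $457,180; costs are reimbursed separately.
First $161,000 at 42.5% = $68,425.00
Next $189,000 at 33.5% = $63,315.00
Next $42,500 at 28.5% = $12,112.50
Remaining $64,680 at 19.5% = $12,612.60
Fee: $68,425.00 + $63,315.00 + $12,112.50 + $12,612.60 = $156,465.10
Referral share: 26.5% of $156,465.10 = $41,463.25; lead counsel retains $156,465.10 − $41,463.25 = $115,001.85.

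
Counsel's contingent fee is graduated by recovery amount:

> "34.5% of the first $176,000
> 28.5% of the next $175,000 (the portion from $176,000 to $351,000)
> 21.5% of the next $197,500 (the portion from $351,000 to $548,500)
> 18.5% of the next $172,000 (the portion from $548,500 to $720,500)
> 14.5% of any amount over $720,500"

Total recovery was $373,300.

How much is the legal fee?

$115,389.50

First $176,000 at 34.5% = $60,720.00
Next $175,000 at 28.5% = $49,875.00
Remaining $22,300 at 21.5% = $4,794.50
Fee: $60,720.00 + $49,875.00 + $4,794.50 = $115,389.50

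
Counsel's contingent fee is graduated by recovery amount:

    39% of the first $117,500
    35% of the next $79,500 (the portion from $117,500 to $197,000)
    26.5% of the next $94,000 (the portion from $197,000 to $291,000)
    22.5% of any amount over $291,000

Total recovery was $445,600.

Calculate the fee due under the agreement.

$133,345.00

First $117,500 at 39% = $45,825.00
Next $79,500 at 35% = $27,825.00
Next $94,000 at 26.5% = $24,910.00
Remaining $154,600 at 22.5% = $34,785.00
Fee: $45,825.00 + $27,825.00 + $24,910.00 + $34,785.00 = $133,345.00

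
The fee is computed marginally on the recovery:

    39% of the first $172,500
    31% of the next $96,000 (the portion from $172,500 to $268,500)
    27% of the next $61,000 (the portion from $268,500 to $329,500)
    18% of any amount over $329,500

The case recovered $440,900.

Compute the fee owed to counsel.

$133,557.00

First $172,500 at 39% = $67,275.00
Next $96,000 at 31% = $29,760.00
Next $61,000 at 27% = $16,470.00
Remaining $111,400 at 18% = $20,052.00
Fee: $67,275.00 + $29,760.00 + $16,470.00 + $20,052.00 = $133,557.00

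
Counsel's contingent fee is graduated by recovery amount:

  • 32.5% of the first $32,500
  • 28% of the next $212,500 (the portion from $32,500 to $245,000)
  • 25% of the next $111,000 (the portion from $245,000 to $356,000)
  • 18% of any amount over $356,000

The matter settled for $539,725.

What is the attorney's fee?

$130,883.00

First $32,500 at 32.5% = $10,562.50
Next $212,500 at 28% = $59,500.00
Next $111,000 at 25% = $27,750.00
Remaining $183,725 at 18% = $33,070.50
Fee: $10,562.50 + $59,500.00 + $27,750.00 + $33,070.50 = $130,883.00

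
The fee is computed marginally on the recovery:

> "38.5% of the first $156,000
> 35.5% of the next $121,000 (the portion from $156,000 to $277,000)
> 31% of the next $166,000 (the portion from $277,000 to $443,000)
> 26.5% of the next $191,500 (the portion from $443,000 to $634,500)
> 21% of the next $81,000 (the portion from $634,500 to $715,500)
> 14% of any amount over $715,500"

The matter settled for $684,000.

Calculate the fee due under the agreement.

First $156,000 at 38.5% = $60,060.00
Next $121,000 at 35.5% = $42,955.00
Next $166,000 at 31% = $51,460.00
Next $191,500 at 26.5% = $50,747.50
Remaining $49,500 at 21% = $10,395.00
Fee: $60,060.00 + $42,955.00 + $51,460.00 + $50,747.50 + $10,395.00 = $215,617.50

$215,617.50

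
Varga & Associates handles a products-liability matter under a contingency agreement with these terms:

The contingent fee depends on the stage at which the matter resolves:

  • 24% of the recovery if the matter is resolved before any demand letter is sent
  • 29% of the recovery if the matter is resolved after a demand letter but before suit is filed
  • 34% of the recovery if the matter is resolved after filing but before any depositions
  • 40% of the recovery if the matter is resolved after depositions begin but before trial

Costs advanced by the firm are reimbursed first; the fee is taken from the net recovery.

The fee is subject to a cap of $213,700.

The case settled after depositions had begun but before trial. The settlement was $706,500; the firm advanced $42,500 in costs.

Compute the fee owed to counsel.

$213,700.00

Fee base (net of costs): $706,500 − $42,500 = $664,000
The matter settled after depositions had begun but before trial, so the 40% rate applies.
$664,000 × 40% = $265,600.00
$265,600.00 exceeds the $213,700 cap, so the fee is capped at $213,700.00.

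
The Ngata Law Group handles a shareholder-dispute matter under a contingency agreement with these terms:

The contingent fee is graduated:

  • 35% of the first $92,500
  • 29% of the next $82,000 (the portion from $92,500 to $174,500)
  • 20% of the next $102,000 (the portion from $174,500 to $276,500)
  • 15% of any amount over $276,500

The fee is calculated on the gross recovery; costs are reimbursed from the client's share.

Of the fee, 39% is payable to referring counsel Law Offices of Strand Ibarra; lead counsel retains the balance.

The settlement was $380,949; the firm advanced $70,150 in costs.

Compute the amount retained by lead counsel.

Fee base is the gross recovery, $380,949; costs are reimbursed separately.
First $92,500 at 35% = $32,375.00
Next $82,000 at 29% = $23,780.00
Next $102,000 at 20% = $20,400.00
Remaining $104,449 at 15% = $15,667.35
Fee: $32,375.00 + $23,780.00 + $20,400.00 + $15,667.35 = $92,222.35
Referral share: 39% of $92,222.35 = $35,966.72; lead counsel retains $92,222.35 − $35,966.72 = $56,255.63.

$56,255.63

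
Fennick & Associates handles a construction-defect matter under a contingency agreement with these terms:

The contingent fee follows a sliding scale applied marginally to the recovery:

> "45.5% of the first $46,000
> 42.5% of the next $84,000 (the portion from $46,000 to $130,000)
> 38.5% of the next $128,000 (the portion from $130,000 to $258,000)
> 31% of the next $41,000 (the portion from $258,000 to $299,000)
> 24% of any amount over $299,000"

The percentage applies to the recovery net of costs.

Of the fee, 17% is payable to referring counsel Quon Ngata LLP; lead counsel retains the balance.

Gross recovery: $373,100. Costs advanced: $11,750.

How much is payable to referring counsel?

$22,709.28

Fee base (net of costs): $373,100 − $11,750 = $361,350
First $46,000 at 45.5% = $20,930.00
Next $84,000 at 42.5% = $35,700.00
Next $128,000 at 38.5% = $49,280.00
Next $41,000 at 31% = $12,710.00
Remaining $62,350 at 24% = $14,964.00
Fee: $20,930.00 + $35,700.00 + $49,280.00 + $12,710.00 + $14,964.00 = $133,584.00
Referral share: 17% of $133,584.00 = $22,709.28; lead counsel retains $133,584.00 − $22,709.28 = $110,874.72.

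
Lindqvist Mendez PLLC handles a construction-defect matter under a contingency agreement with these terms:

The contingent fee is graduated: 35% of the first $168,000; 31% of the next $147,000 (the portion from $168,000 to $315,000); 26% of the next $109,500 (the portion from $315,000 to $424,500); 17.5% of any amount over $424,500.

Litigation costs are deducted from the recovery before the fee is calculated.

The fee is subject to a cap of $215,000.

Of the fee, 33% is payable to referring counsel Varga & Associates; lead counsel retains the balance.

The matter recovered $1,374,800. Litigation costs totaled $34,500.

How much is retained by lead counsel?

$144,050.00

Fee base (net of costs): $1,374,800 − $34,500 = $1,340,300
First $168,000 at 35% = $58,800.00
Next $147,000 at 31% = $45,570.00
Next $109,500 at 26% = $28,470.00
Remaining $915,800 at 17.5% = $160,265.00
Fee: $58,800.00 + $45,570.00 + $28,470.00 + $160,265.00 = $293,105.00
$293,105.00 exceeds the $215,000 cap, so the fee is capped at $215,000.00.
Referral share: 33% of $215,000.00 = $70,950.00; lead counsel retains $215,000.00 − $70,950.00 = $144,050.00.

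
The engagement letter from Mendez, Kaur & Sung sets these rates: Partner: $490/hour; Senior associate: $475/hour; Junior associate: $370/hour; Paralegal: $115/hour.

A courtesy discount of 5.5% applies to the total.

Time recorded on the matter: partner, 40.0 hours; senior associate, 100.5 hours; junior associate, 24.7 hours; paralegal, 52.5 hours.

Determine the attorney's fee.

$77,975.73

Partner: 40.0 × $490 = $19,600.00
Senior associate: 100.5 × $475 = $47,737.50
Junior associate: 24.7 × $370 = $9,139.00
Paralegal: 52.5 × $115 = $6,037.50
Subtotal: $82,514.00
Less 5.5% discount: −$4,538.27
Total: $82,514.00 − $4,538.27 = $77,975.73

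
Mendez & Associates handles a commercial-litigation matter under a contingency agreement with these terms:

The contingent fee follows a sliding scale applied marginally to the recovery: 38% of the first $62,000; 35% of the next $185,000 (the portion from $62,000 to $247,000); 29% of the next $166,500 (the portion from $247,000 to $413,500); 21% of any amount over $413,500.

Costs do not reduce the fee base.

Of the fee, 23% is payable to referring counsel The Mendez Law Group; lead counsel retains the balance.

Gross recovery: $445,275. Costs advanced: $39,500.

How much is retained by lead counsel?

$110,316.17

Fee base is the gross recovery, $445,275; costs are reimbursed separately.
First $62,000 at 38% = $23,560.00
Next $185,000 at 35% = $64,750.00
Next $166,500 at 29% = $48,285.00
Remaining $31,775 at 21% = $6,672.75
Fee: $23,560.00 + $64,750.00 + $48,285.00 + $6,672.75 = $143,267.75
Referral share: 23% of $143,267.75 = $32,951.58; lead counsel retains $143,267.75 − $32,951.58 = $110,316.17.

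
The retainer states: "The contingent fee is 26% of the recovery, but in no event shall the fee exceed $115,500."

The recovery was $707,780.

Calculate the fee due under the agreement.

26% of $707,780 = $184,022.80
That exceeds the $115,500 cap, so the fee is capped at $115,500.

$115,500.00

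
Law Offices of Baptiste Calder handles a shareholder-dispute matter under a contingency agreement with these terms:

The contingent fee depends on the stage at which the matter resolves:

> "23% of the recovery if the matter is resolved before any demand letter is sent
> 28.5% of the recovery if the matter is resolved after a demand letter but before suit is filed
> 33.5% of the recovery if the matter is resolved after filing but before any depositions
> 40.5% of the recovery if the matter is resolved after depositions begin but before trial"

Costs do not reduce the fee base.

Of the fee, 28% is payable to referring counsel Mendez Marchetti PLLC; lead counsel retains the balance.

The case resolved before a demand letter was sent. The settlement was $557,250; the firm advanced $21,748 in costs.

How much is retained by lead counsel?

$92,280.60

Fee base is the gross recovery, $557,250; costs are reimbursed separately.
The matter resolved before a demand letter was sent, so the 23% rate applies.
$557,250 × 23% = $128,167.50
Referral share: 28% of $128,167.50 = $35,886.90; lead counsel retains $128,167.50 − $35,886.90 = $92,280.60.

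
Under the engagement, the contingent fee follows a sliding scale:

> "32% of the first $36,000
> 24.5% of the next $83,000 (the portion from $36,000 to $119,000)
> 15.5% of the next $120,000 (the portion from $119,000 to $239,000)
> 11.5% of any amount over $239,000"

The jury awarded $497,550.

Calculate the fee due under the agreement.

$80,188.25

First $36,000 at 32% = $11,520.00
Next $83,000 at 24.5% = $20,335.00
Next $120,000 at 15.5% = $18,600.00
Remaining $258,550 at 11.5% = $29,733.25
Fee: $11,520.00 + $20,335.00 + $18,600.00 + $29,733.25 = $80,188.25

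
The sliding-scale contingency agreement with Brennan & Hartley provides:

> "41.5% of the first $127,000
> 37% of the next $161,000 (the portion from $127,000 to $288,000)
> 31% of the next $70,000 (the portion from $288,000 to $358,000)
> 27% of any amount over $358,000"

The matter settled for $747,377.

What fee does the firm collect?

$239,106.79

First $127,000 at 41.5% = $52,705.00
Next $161,000 at 37% = $59,570.00
Next $70,000 at 31% = $21,700.00
Remaining $389,377 at 27% = $105,131.79
Fee: $52,705.00 + $59,570.00 + $21,700.00 + $105,131.79 = $239,106.79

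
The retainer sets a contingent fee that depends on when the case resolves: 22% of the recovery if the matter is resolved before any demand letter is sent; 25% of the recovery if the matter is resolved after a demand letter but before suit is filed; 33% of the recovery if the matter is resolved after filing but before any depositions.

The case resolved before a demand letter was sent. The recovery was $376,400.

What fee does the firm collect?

The matter resolved before a demand letter was sent, so the 22% rate applies.
$376,400 × 22% = $82,808.00

$82,808.00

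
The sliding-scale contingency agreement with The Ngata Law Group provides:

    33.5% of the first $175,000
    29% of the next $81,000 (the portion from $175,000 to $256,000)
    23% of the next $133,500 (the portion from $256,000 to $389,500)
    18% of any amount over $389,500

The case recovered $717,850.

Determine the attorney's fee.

$171,923.00

First $175,000 at 33.5% = $58,625.00
Next $81,000 at 29% = $23,490.00
Next $133,500 at 23% = $30,705.00
Remaining $328,350 at 18% = $59,103.00
Fee: $58,625.00 + $23,490.00 + $30,705.00 + $59,103.00 = $171,923.00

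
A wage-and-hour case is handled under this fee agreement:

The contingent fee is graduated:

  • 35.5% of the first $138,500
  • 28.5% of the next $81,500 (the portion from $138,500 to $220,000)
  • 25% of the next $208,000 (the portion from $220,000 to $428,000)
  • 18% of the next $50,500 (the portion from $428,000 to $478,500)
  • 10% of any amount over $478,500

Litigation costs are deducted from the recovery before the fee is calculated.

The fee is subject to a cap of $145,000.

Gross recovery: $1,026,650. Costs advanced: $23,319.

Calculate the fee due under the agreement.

Fee base (net of costs): $1,026,650 − $23,319 = $1,003,331
First $138,500 at 35.5% = $49,167.50
Next $81,500 at 28.5% = $23,227.50
Next $208,000 at 25% = $52,000.00
Next $50,500 at 18% = $9,090.00
Remaining $524,831 at 10% = $52,483.10
Fee: $49,167.50 + $23,227.50 + $52,000.00 + $9,090.00 + $52,483.10 = $185,968.10
$185,968.10 exceeds the $145,000 cap, so the fee is capped at $145,000.00.

$145,000.00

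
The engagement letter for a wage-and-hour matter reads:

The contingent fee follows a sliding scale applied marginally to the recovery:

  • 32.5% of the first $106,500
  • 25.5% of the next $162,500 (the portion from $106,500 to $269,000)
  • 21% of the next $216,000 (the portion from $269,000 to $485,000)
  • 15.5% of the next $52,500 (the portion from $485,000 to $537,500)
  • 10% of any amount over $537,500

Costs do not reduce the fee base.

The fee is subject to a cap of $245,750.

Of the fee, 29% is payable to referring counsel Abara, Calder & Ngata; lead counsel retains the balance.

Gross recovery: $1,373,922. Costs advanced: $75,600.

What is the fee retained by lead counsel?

$151,364.69

Fee base is the gross recovery, $1,373,922; costs are reimbursed separately.
First $106,500 at 32.5% = $34,612.50
Next $162,500 at 25.5% = $41,437.50
Next $216,000 at 21% = $45,360.00
Next $52,500 at 15.5% = $8,137.50
Remaining $836,422 at 10% = $83,642.20
Fee: $34,612.50 + $41,437.50 + $45,360.00 + $8,137.50 + $83,642.20 = $213,189.70
$213,189.70 is under the $245,750 cap.
Referral share: 29% of $213,189.70 = $61,825.01; lead counsel retains $213,189.70 − $61,825.01 = $151,364.69.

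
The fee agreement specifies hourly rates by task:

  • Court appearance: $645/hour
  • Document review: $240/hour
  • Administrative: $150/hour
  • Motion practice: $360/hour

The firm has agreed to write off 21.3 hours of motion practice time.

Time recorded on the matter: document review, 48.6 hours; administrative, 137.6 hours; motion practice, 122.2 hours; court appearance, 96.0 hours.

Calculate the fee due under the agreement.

$130,548.00

Court appearance: 96.0 × $645 = $61,920.00
Document review: 48.6 × $240 = $11,664.00
Administrative: 137.6 × $150 = $20,640.00
Motion practice: 122.2 × $360 = $43,992.00
Subtotal: $138,216.00
Write-off: 21.3 × $360 = $7,668.00
Total: $138,216.00 − $7,668.00 = $130,548.00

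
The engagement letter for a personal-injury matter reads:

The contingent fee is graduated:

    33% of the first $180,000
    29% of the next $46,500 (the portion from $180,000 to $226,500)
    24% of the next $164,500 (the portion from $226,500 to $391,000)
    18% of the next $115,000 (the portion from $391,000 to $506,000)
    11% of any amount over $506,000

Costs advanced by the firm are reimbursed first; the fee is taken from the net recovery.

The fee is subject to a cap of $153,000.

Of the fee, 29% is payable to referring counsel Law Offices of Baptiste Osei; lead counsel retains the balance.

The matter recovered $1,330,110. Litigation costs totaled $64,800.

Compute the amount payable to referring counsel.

Fee base (net of costs): $1,330,110 − $64,800 = $1,265,310
First $180,000 at 33% = $59,400.00
Next $46,500 at 29% = $13,485.00
Next $164,500 at 24% = $39,480.00
Next $115,000 at 18% = $20,700.00
Remaining $759,310 at 11% = $83,524.10
Fee: $59,400.00 + $13,485.00 + $39,480.00 + $20,700.00 + $83,524.10 = $216,589.10
$216,589.10 exceeds the $153,000 cap, so the fee is capped at $153,000.00.
Referral share: 29% of $153,000.00 = $44,370.00; lead counsel retains $153,000.00 − $44,370.00 = $108,630.00.

$44,370.00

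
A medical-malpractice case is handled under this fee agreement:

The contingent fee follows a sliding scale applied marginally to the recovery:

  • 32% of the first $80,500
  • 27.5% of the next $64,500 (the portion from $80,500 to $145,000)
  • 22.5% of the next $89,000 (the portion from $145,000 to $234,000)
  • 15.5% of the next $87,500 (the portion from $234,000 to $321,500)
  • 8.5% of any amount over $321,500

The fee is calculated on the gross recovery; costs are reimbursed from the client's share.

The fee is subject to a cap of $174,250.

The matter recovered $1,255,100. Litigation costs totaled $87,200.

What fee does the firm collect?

$156,441.00

Fee base is the gross recovery, $1,255,100; costs are reimbursed separately.
First $80,500 at 32% = $25,760.00
Next $64,500 at 27.5% = $17,737.50
Next $89,000 at 22.5% = $20,025.00
Next $87,500 at 15.5% = $13,562.50
Remaining $933,600 at 8.5% = $79,356.00
Fee: $25,760.00 + $17,737.50 + $20,025.00 + $13,562.50 + $79,356.00 = $156,441.00
$156,441.00 is under the $174,250 cap.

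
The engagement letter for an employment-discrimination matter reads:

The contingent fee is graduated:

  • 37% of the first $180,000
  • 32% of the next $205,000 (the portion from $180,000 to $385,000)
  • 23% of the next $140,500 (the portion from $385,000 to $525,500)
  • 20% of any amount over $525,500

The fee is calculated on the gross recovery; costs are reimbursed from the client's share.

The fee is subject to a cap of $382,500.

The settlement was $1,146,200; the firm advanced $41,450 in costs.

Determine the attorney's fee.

Fee base is the gross recovery, $1,146,200; costs are reimbursed separately.
First $180,000 at 37% = $66,600.00
Next $205,000 at 32% = $65,600.00
Next $140,500 at 23% = $32,315.00
Remaining $620,700 at 20% = $124,140.00
Fee: $66,600.00 + $65,600.00 + $32,315.00 + $124,140.00 = $288,655.00
$288,655.00 is under the $382,500 cap.

$288,655.00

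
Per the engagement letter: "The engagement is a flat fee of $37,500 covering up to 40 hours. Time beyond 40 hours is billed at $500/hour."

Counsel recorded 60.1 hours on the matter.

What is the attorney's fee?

$47,550.00

Flat fee: $37,500.00
Excess hours: 60.1 − 40 = 20.1
Overrun: 20.1 × $500 = $10,050.00
Total: $37,500.00 + $10,050.00 = $47,550.00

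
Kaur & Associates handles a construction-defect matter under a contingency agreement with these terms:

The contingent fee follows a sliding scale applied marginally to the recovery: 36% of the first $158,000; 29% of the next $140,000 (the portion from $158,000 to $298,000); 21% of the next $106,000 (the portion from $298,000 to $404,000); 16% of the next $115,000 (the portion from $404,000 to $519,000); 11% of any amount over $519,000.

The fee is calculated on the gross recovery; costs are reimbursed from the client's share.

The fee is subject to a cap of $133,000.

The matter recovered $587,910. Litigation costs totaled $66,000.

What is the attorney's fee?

Fee base is the gross recovery, $587,910; costs are reimbursed separately.
First $158,000 at 36% = $56,880.00
Next $140,000 at 29% = $40,600.00
Next $106,000 at 21% = $22,260.00
Next $115,000 at 16% = $18,400.00
Remaining $68,910 at 11% = $7,580.10
Fee: $56,880.00 + $40,600.00 + $22,260.00 + $18,400.00 + $7,580.10 = $145,720.10
$145,720.10 exceeds the $133,000 cap, so the fee is capped at $133,000.00.

$133,000.00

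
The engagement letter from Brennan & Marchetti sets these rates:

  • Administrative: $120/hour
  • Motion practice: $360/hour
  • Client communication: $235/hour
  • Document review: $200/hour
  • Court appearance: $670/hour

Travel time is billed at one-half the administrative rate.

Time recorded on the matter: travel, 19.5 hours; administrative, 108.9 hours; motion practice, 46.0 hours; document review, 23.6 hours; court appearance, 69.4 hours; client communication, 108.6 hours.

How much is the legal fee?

$107,537.00

Administrative: 108.9 × $120 = $13,068.00
Motion practice: 46.0 × $360 = $16,560.00
Client communication: 108.6 × $235 = $25,521.00
Document review: 23.6 × $200 = $4,720.00
Court appearance: 69.4 × $670 = $46,498.00
Subtotal: $13,068.00 + $16,560.00 + $25,521.00 + $4,720.00 + $46,498.00 = $106,367.00
Travel: 19.5 × ($120 ÷ 2) = 19.5 × $60.00 = $1,170.00
Total: $106,367.00 + $1,170.00 = $107,537.00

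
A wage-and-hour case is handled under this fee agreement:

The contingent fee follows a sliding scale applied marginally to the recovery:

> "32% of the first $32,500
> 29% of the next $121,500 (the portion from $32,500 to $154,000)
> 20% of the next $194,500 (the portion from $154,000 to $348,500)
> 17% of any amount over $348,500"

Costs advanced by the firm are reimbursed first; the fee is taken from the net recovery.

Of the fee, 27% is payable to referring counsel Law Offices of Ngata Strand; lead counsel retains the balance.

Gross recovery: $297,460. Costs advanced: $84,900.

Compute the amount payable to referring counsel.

Fee base (net of costs): $297,460 − $84,900 = $212,560
First $32,500 at 32% = $10,400.00
Next $121,500 at 29% = $35,235.00
Remaining $58,560 at 20% = $11,712.00
Fee: $10,400.00 + $35,235.00 + $11,712.00 = $57,347.00
Referral share: 27% of $57,347.00 = $15,483.69; lead counsel retains $57,347.00 − $15,483.69 = $41,863.31.

$15,483.69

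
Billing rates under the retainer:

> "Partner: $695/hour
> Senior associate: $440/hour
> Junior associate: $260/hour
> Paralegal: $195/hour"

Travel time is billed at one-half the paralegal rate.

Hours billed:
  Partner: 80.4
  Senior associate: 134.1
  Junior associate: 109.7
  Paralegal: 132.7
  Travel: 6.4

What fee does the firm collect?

$169,904.50

Partner: 80.4 × $695 = $55,878.00
Senior associate: 134.1 × $440 = $59,004.00
Junior associate: 109.7 × $260 = $28,522.00
Paralegal: 132.7 × $195 = $25,876.50
Subtotal: $55,878.00 + $59,004.00 + $28,522.00 + $25,876.50 = $169,280.50
Travel: 6.4 × ($195 ÷ 2) = 6.4 × $97.50 = $624.00
Total: $169,280.50 + $624.00 = $169,904.50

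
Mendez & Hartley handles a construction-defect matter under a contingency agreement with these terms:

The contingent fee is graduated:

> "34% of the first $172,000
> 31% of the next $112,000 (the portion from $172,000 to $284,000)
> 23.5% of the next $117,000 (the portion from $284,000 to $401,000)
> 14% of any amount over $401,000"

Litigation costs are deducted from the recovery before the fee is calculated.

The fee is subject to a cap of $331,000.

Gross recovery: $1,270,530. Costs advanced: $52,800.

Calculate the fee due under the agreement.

Fee base (net of costs): $1,270,530 − $52,800 = $1,217,730
First $172,000 at 34% = $58,480.00
Next $112,000 at 31% = $34,720.00
Next $117,000 at 23.5% = $27,495.00
Remaining $816,730 at 14% = $114,342.20
Fee: $58,480.00 + $34,720.00 + $27,495.00 + $114,342.20 = $235,037.20
$235,037.20 is under the $331,000 cap.

$235,037.20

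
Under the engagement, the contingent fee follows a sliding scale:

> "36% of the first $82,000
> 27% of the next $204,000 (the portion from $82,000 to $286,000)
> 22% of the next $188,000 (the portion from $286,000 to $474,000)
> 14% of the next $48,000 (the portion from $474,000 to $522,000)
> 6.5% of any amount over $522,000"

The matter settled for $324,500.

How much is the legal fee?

First $82,000 at 36% = $29,520.00
Next $204,000 at 27% = $55,080.00
Remaining $38,500 at 22% = $8,470.00
Fee: $29,520.00 + $55,080.00 + $8,470.00 = $93,070.00

$93,070.00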